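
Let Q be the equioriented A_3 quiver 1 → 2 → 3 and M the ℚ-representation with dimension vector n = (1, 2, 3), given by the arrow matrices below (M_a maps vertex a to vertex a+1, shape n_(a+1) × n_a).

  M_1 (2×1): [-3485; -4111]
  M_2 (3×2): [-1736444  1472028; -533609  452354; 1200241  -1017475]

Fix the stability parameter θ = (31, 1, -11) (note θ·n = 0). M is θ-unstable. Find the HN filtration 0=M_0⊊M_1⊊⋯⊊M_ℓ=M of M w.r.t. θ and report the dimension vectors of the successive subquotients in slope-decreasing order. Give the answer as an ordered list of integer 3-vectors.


Barcode: M ≅ I[1,3], I[2,3], I[3,3]. HN layers by μ_θ (3 steps, strictly decreasing):
  μ^(1)=7; μ^(2)=-5; μ^(3)=-11

((1, 1, 1); (0, 1, 1); (0, 0, 1))


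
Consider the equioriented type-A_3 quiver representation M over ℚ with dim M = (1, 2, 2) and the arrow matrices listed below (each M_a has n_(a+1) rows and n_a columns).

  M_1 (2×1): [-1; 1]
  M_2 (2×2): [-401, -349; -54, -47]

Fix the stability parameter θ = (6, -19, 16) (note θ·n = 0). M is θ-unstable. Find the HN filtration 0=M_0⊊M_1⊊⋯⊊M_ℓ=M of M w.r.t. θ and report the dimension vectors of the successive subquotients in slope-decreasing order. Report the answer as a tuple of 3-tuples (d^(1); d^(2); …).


Via rank(M_{q-1}∘⋯∘M_p): M ≅ I[1,3], I[2,3].
μ_θ-semistable layers: μ^(1)=16; μ^(2)=-13/2; μ^(3)=-19

((0, 0, 2); (1, 1, 0); (0, 1, 0))


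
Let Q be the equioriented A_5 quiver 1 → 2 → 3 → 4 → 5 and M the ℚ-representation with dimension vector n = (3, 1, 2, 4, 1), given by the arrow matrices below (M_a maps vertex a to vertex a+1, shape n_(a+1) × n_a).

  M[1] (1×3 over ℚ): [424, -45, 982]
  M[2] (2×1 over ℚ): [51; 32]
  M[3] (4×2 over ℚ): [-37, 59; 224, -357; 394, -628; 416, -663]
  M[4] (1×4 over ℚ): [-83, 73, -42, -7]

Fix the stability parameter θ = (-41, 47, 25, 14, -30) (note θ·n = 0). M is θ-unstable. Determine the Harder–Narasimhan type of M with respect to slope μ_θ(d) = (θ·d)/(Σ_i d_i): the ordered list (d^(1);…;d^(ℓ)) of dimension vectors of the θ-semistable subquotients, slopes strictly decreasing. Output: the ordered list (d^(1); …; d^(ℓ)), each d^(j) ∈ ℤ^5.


Via rank(M_{q-1}∘⋯∘M_p): M ≅ I[1,1]^2, I[1,5], I[3,4], I[4,4]^2.
μ_θ-semistable layers: μ^(1)=39/2; μ^(2)=14; μ^(3)=-41

((0, 0, 1, 1, 0); (0, 1, 1, 3, 1); (3, 0, 0, 0, 0))


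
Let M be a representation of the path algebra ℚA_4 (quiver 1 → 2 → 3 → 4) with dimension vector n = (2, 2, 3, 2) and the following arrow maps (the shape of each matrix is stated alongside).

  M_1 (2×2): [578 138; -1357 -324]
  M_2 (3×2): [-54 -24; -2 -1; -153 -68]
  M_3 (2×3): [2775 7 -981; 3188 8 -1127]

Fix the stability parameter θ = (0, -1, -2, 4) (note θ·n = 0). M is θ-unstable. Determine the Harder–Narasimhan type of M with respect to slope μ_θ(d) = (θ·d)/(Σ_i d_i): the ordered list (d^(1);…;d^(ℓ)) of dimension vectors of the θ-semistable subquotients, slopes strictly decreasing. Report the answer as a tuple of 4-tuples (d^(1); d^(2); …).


Interval decomposition of M: I[1,4]^2, I[3,3].
HN type (ℓ=3): μ^(1)=4; μ^(2)=-1; μ^(3)=-2

((0, 0, 0, 2); (2, 2, 2, 0); (0, 0, 1, 0))


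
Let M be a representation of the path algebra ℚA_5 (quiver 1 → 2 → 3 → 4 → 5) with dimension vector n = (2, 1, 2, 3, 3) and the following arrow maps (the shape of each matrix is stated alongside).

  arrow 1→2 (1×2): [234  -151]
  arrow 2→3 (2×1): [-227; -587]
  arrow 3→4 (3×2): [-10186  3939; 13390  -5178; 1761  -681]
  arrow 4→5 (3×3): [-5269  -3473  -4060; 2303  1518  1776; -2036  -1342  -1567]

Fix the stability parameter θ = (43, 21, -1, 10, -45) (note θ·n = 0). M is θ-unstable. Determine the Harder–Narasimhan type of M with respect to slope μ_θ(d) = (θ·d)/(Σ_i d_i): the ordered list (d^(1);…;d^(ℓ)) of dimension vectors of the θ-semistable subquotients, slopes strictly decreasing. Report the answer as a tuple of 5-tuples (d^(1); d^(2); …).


Barcode: M ≅ I[1,1], I[1,5], I[3,5], I[4,5]. HN layers by μ_θ (4 steps, strictly decreasing):
  μ^(1)=43; μ^(2)=28/5; μ^(3)=-12; μ^(4)=-35/2

((1, 0, 0, 0, 0); (1, 1, 1, 1, 1); (0, 0, 1, 1, 1); (0, 0, 0, 1, 1))


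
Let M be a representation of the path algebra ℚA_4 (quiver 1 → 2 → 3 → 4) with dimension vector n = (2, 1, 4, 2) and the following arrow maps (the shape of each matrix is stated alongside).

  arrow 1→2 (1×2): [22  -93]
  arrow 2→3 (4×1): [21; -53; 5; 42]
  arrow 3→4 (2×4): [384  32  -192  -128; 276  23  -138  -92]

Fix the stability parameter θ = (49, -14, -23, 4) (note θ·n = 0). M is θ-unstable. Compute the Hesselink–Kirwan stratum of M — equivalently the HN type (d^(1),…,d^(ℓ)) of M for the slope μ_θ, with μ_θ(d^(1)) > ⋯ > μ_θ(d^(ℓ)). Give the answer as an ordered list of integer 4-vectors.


Via rank(M_{q-1}∘⋯∘M_p): M ≅ I[1,1], I[1,4], I[3,3]^3, I[4,4].
μ_θ-semistable layers: μ^(1)=49; μ^(2)=4; μ^(3)=-23

((1, 0, 0, 0); (1, 1, 1, 2); (0, 0, 3, 0))


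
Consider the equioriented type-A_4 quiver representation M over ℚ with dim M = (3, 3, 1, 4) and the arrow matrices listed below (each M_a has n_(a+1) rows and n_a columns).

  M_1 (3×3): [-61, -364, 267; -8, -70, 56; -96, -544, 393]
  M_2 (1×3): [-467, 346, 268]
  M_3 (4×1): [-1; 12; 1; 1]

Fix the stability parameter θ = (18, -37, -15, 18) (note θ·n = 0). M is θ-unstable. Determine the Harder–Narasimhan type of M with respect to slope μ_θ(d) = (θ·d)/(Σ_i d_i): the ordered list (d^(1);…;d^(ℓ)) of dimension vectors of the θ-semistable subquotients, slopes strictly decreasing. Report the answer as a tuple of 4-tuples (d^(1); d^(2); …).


Barcode: M ≅ I[1,2]^2, I[1,4], I[4,4]^3. HN layers by μ_θ (3 steps, strictly decreasing):
  μ^(1)=18; μ^(2)=-19/2; μ^(3)=-34/3

((0, 0, 0, 4); (2, 2, 0, 0); (1, 1, 1, 0))


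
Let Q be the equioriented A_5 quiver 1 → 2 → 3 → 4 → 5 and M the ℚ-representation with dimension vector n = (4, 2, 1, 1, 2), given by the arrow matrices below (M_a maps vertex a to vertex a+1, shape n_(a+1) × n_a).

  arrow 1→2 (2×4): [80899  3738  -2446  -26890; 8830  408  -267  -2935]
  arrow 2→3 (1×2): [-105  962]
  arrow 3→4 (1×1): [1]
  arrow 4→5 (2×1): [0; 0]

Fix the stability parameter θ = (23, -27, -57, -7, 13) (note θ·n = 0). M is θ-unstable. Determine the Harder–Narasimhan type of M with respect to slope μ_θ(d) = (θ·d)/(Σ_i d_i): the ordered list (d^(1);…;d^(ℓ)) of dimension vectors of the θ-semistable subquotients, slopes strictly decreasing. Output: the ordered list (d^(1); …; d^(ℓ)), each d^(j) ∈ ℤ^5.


Barcode: M ≅ I[1,1]^2, I[1,2], I[1,4], I[5,5]^2. HN layers by μ_θ (5 steps, strictly decreasing):
  μ^(1)=23; μ^(2)=13; μ^(3)=-2; μ^(4)=-7; μ^(5)=-61/3

((2, 0, 0, 0, 0); (0, 0, 0, 0, 2); (1, 1, 0, 0, 0); (0, 0, 0, 1, 0); (1, 1, 1, 0, 0))


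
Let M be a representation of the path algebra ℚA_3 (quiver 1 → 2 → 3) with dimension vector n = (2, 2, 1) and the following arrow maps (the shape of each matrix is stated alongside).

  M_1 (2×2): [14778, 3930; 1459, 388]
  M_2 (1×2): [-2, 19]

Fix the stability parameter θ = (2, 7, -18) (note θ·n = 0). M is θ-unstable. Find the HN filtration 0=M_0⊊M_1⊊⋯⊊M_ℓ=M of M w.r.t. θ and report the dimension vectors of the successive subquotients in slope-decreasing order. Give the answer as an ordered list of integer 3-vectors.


Via rank(M_{q-1}∘⋯∘M_p): M ≅ I[1,2], I[1,3].
μ_θ-semistable layers: μ^(1)=7; μ^(2)=2; μ^(3)=-3

((0, 1, 0); (1, 0, 0); (1, 1, 1))


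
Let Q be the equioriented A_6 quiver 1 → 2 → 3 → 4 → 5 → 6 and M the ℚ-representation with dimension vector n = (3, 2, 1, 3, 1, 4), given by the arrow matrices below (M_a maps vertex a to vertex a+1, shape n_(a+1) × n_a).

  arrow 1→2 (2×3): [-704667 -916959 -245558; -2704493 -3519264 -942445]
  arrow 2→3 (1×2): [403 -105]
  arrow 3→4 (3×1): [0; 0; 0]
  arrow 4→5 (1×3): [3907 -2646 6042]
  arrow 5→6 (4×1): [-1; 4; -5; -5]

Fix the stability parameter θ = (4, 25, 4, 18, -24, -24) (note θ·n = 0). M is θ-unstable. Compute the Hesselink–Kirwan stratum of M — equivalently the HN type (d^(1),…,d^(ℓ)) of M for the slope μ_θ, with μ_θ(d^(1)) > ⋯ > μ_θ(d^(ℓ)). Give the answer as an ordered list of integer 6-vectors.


Via rank(M_{q-1}∘⋯∘M_p): M ≅ I[1,1], I[1,2], I[1,3], I[4,4]^2, I[4,6], I[6,6]^3.
μ_θ-semistable layers: μ^(1)=25; μ^(2)=18; μ^(3)=29/2; μ^(4)=4; μ^(5)=-10; μ^(6)=-24

((0, 1, 0, 0, 0, 0); (0, 0, 0, 2, 0, 0); (0, 1, 1, 0, 0, 0); (3, 0, 0, 0, 0, 0); (0, 0, 0, 1, 1, 1); (0, 0, 0, 0, 0, 3))


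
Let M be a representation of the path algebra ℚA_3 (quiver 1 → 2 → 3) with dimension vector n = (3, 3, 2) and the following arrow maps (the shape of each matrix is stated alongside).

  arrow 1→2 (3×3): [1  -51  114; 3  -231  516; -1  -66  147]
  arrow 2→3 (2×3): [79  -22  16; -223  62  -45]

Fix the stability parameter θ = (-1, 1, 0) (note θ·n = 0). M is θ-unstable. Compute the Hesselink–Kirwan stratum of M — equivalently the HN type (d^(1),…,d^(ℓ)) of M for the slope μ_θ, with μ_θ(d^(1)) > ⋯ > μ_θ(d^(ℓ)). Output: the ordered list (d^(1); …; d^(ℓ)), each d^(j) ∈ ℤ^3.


Interval decomposition of M: I[1,1], I[1,3]^2, I[2,2].
HN type (ℓ=3): μ^(1)=1; μ^(2)=1/2; μ^(3)=-1

((0, 1, 0); (0, 2, 2); (3, 0, 0))


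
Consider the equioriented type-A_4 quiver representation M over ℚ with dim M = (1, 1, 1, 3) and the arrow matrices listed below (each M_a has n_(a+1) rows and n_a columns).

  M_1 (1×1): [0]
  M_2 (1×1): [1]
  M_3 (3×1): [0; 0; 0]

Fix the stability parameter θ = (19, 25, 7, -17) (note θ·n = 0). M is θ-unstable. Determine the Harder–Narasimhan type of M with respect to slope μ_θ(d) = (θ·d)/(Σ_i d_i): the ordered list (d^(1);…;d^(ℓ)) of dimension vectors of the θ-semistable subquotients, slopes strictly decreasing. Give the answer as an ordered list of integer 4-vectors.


Barcode: M ≅ I[1,1], I[2,3], I[4,4]^3. HN layers by μ_θ (3 steps, strictly decreasing):
  μ^(1)=19; μ^(2)=16; μ^(3)=-17

((1, 0, 0, 0); (0, 1, 1, 0); (0, 0, 0, 3))


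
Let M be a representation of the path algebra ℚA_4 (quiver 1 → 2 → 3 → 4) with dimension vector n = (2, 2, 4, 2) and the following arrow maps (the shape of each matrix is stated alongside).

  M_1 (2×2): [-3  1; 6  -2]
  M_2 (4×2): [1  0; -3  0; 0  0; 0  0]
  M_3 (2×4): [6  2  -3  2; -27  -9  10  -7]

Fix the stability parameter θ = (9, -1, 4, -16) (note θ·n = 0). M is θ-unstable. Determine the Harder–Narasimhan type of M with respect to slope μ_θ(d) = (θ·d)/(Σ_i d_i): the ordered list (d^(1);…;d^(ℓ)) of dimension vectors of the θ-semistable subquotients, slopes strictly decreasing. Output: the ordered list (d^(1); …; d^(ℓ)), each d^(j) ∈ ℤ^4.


Via rank(M_{q-1}∘⋯∘M_p): M ≅ I[1,1], I[1,3], I[2,2], I[3,3], I[3,4]^2.
μ_θ-semistable layers: μ^(1)=9; μ^(2)=4; μ^(3)=-1; μ^(4)=-6

((1, 0, 0, 0); (1, 1, 2, 0); (0, 1, 0, 0); (0, 0, 2, 2))


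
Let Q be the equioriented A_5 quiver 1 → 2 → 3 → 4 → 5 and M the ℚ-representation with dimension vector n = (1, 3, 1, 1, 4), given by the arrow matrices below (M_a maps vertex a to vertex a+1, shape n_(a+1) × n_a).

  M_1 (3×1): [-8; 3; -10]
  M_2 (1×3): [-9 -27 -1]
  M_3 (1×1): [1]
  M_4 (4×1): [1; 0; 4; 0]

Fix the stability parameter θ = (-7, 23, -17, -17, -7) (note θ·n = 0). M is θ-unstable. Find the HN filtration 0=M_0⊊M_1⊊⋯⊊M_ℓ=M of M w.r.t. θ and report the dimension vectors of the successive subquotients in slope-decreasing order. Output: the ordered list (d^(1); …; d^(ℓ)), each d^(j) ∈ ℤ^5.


Interval decomposition of M: I[1,5], I[2,2]^2, I[5,5]^3.
HN type (ℓ=3): μ^(1)=23; μ^(2)=-9/2; μ^(3)=-7

((0, 2, 0, 0, 0); (0, 1, 1, 1, 1); (1, 0, 0, 0, 3))


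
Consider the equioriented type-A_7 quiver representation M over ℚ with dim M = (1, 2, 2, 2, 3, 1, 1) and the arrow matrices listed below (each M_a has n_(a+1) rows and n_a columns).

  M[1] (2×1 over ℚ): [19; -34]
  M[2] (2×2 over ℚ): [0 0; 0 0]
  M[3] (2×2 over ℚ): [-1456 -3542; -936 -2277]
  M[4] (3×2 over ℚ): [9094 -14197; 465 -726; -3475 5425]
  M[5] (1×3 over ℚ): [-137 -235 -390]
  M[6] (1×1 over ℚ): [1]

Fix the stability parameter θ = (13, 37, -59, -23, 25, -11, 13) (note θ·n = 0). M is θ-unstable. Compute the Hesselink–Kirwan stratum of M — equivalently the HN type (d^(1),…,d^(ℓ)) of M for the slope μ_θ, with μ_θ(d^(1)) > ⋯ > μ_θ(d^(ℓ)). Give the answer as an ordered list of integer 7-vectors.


Via rank(M_{q-1}∘⋯∘M_p): M ≅ I[1,2], I[2,2], I[3,3], I[3,7], I[4,5], I[5,5].
μ_θ-semistable layers: μ^(1)=37; μ^(2)=25; μ^(3)=13; μ^(4)=7; μ^(5)=-23; μ^(6)=-59

((0, 2, 0, 0, 0, 0, 0); (0, 0, 0, 0, 2, 0, 0); (1, 0, 0, 0, 0, 0, 1); (0, 0, 0, 0, 1, 1, 0); (0, 0, 0, 2, 0, 0, 0); (0, 0, 2, 0, 0, 0, 0))


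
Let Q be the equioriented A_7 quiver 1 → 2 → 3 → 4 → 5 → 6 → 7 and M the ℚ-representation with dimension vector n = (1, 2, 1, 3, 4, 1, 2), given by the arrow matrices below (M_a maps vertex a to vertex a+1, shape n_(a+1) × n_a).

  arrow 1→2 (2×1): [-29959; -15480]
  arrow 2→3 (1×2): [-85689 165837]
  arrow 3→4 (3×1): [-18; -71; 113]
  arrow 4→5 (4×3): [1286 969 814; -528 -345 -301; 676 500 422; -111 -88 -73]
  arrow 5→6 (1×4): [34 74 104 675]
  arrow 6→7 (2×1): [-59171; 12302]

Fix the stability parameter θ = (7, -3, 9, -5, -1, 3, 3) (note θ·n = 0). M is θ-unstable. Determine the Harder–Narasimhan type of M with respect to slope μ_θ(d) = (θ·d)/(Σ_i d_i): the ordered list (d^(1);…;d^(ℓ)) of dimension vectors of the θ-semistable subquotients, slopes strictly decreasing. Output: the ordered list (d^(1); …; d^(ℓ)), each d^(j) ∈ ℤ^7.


Barcode: M ≅ I[1,7], I[2,2], I[4,5]^2, I[5,5], I[7,7]. HN layers by μ_θ (5 steps, strictly decreasing):
  μ^(1)=3; μ^(2)=7/5; μ^(3)=-1; μ^(4)=-3; μ^(5)=-5

((0, 0, 0, 0, 0, 1, 2); (1, 1, 1, 1, 1, 0, 0); (0, 0, 0, 0, 3, 0, 0); (0, 1, 0, 0, 0, 0, 0); (0, 0, 0, 2, 0, 0, 0))


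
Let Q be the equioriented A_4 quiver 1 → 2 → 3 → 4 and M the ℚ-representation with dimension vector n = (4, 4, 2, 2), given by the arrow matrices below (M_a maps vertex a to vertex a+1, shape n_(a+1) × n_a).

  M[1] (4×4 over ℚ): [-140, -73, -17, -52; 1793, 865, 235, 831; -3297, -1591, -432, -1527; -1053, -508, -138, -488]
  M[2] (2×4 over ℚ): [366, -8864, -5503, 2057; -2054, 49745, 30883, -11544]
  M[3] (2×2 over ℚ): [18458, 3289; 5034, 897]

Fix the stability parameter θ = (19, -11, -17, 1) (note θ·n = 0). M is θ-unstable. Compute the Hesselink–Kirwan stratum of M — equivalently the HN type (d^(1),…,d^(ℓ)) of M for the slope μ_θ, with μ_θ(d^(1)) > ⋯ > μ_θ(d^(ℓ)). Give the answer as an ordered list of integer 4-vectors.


Interval decomposition of M: I[1,2]^2, I[1,3], I[1,4], I[4,4].
HN type (ℓ=3): μ^(1)=4; μ^(2)=1; μ^(3)=-3

((2, 2, 0, 0); (0, 0, 0, 2); (2, 2, 2, 0))


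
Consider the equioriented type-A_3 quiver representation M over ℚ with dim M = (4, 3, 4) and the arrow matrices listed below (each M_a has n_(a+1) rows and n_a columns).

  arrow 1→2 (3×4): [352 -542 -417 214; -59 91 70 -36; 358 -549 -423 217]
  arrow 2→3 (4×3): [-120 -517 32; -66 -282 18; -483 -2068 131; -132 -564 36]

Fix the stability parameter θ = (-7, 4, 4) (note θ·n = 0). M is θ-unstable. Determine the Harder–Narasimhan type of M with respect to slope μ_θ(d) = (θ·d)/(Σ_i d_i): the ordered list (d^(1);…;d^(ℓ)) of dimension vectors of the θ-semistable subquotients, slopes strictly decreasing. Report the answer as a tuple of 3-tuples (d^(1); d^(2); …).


Via rank(M_{q-1}∘⋯∘M_p): M ≅ I[1,1], I[1,2], I[1,3]^2, I[3,3]^2.
μ_θ-semistable layers: μ^(1)=4; μ^(2)=-7

((0, 3, 4); (4, 0, 0))


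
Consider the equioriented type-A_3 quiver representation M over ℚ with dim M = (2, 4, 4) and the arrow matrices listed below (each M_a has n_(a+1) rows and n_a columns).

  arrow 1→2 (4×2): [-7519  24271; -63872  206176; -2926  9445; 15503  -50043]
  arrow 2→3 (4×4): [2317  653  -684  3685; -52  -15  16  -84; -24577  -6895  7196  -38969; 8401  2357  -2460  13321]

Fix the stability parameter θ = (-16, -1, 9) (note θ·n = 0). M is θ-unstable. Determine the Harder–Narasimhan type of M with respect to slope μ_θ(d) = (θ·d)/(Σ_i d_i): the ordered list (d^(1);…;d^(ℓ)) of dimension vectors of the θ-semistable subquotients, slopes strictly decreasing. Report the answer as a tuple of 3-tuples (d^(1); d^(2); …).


Interval decomposition of M: I[1,2]^2, I[2,3]^2, I[3,3]^2.
HN type (ℓ=3): μ^(1)=9; μ^(2)=-1; μ^(3)=-16

((0, 0, 4); (0, 4, 0); (2, 0, 0))


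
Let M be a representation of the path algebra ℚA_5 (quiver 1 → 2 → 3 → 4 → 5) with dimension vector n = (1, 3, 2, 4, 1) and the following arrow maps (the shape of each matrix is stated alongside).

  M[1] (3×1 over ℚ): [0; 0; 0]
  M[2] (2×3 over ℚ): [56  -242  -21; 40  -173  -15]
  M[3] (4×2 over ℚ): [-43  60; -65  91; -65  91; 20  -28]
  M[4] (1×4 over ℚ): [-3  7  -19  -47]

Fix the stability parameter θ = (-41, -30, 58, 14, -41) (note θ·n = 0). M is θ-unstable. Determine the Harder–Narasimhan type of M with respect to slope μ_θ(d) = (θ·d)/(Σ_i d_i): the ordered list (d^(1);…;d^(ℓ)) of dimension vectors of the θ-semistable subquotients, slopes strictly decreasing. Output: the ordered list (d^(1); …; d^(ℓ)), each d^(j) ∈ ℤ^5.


Via rank(M_{q-1}∘⋯∘M_p): M ≅ I[1,1], I[2,2], I[2,4], I[2,5], I[4,4]^2.
μ_θ-semistable layers: μ^(1)=36; μ^(2)=14; μ^(3)=31/3; μ^(4)=-30; μ^(5)=-41

((0, 0, 1, 1, 0); (0, 0, 0, 2, 0); (0, 0, 1, 1, 1); (0, 3, 0, 0, 0); (1, 0, 0, 0, 0))


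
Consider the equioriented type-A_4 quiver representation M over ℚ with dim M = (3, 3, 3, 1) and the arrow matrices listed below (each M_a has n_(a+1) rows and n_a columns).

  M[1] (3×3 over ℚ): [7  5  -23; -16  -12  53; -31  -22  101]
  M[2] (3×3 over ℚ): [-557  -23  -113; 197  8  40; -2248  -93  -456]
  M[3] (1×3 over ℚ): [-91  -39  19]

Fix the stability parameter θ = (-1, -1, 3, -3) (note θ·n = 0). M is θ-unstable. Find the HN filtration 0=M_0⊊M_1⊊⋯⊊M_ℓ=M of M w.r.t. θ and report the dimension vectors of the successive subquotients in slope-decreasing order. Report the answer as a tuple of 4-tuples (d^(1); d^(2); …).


Interval decomposition of M: I[1,3]^2, I[1,4].
HN type (ℓ=3): μ^(1)=3; μ^(2)=0; μ^(3)=-1

((0, 0, 2, 0); (0, 0, 1, 1); (3, 3, 0, 0))


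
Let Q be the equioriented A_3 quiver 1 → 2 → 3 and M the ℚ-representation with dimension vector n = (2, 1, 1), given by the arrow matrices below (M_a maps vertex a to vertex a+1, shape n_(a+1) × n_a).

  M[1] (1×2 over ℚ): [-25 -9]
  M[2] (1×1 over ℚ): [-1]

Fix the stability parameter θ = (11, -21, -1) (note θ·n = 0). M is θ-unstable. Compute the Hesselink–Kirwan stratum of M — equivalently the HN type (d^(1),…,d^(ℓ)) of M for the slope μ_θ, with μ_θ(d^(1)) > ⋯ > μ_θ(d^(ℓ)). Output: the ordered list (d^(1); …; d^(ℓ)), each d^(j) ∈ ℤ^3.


Via rank(M_{q-1}∘⋯∘M_p): M ≅ I[1,1], I[1,3].
μ_θ-semistable layers: μ^(1)=11; μ^(2)=-1; μ^(3)=-5

((1, 0, 0); (0, 0, 1); (1, 1, 0))


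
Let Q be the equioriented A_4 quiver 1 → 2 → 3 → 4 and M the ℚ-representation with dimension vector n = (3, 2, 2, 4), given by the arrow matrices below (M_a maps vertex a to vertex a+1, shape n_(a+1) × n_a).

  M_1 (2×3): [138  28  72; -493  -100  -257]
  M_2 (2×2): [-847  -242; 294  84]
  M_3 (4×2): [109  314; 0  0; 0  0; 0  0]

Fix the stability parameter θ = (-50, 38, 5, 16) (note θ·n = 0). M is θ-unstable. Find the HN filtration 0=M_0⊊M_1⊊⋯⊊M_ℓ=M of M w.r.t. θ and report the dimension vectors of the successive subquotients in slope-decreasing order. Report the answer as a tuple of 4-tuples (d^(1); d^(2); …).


Barcode: M ≅ I[1,1], I[1,2], I[1,4], I[3,3], I[4,4]^3. HN layers by μ_θ (5 steps, strictly decreasing):
  μ^(1)=38; μ^(2)=59/3; μ^(3)=16; μ^(4)=5; μ^(5)=-50

((0, 1, 0, 0); (0, 1, 1, 1); (0, 0, 0, 3); (0, 0, 1, 0); (3, 0, 0, 0))


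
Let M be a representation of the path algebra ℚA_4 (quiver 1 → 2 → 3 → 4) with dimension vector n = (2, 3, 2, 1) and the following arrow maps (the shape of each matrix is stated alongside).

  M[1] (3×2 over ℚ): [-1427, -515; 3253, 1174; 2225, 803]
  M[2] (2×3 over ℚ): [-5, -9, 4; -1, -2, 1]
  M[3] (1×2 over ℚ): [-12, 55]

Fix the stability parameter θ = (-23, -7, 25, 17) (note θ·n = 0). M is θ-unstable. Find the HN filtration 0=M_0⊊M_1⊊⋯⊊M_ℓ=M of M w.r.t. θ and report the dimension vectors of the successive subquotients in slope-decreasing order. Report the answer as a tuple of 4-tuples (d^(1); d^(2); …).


Via rank(M_{q-1}∘⋯∘M_p): M ≅ I[1,3], I[1,4], I[2,2].
μ_θ-semistable layers: μ^(1)=25; μ^(2)=21; μ^(3)=-7; μ^(4)=-23

((0, 0, 1, 0); (0, 0, 1, 1); (0, 3, 0, 0); (2, 0, 0, 0))


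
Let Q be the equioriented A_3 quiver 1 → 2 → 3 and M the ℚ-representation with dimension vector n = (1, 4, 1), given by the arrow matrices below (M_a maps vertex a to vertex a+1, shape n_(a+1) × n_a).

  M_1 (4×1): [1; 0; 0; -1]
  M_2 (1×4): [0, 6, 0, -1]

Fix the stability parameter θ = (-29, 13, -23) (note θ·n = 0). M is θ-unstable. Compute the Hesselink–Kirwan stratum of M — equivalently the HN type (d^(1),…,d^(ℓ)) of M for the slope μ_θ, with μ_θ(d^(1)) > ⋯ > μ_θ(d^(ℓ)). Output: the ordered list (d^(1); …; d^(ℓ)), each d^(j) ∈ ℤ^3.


Via rank(M_{q-1}∘⋯∘M_p): M ≅ I[1,3], I[2,2]^3.
μ_θ-semistable layers: μ^(1)=13; μ^(2)=-5; μ^(3)=-29

((0, 3, 0); (0, 1, 1); (1, 0, 0))


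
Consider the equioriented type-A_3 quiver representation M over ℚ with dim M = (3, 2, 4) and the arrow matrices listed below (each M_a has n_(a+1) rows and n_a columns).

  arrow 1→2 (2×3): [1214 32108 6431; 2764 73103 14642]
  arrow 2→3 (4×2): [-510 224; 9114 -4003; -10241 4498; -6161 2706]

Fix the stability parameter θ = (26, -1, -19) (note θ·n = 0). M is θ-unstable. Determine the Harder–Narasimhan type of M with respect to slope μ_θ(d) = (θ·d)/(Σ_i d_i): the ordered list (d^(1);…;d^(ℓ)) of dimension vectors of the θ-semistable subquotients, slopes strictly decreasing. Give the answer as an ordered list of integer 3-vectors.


Via rank(M_{q-1}∘⋯∘M_p): M ≅ I[1,1], I[1,3]^2, I[3,3]^2.
μ_θ-semistable layers: μ^(1)=26; μ^(2)=2; μ^(3)=-19

((1, 0, 0); (2, 2, 2); (0, 0, 2))


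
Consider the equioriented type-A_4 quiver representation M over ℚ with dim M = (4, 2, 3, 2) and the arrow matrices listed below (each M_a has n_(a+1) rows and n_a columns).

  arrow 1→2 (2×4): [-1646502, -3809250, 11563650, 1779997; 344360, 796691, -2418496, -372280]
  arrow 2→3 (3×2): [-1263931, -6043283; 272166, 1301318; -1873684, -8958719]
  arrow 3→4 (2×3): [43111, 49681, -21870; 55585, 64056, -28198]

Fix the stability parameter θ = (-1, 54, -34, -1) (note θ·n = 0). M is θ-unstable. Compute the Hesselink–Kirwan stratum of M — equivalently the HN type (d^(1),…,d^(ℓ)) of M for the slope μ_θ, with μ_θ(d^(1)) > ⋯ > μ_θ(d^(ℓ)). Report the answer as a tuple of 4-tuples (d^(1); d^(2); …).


Interval decomposition of M: I[1,1]^2, I[1,3], I[1,4], I[3,4].
HN type (ℓ=4): μ^(1)=10; μ^(2)=19/3; μ^(3)=-1; μ^(4)=-34

((0, 1, 1, 0); (0, 1, 1, 1); (4, 0, 0, 1); (0, 0, 1, 0))


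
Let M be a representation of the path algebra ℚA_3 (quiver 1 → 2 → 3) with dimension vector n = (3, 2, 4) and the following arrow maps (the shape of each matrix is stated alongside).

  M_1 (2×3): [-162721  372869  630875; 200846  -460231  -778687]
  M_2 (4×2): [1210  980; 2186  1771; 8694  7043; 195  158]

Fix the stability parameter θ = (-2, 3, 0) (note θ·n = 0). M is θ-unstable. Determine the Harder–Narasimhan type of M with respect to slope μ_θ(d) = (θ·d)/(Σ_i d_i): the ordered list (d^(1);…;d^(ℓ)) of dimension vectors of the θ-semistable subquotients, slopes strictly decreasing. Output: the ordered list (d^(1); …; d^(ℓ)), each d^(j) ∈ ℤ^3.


Via rank(M_{q-1}∘⋯∘M_p): M ≅ I[1,1], I[1,3]^2, I[3,3]^2.
μ_θ-semistable layers: μ^(1)=3/2; μ^(2)=0; μ^(3)=-2

((0, 2, 2); (0, 0, 2); (3, 0, 0))


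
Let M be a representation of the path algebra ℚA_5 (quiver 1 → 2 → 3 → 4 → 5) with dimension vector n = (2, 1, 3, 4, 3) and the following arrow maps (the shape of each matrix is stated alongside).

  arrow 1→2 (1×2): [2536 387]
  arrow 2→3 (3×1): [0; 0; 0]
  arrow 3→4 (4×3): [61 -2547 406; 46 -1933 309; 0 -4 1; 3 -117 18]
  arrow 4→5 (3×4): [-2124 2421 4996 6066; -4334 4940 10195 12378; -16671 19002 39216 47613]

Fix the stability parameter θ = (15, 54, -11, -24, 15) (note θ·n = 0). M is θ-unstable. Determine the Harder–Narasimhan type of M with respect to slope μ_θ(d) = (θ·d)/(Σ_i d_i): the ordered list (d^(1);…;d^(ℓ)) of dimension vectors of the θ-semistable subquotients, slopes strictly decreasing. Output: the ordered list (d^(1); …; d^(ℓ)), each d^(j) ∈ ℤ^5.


Interval decomposition of M: I[1,1], I[1,2], I[3,4], I[3,5]^2, I[4,5].
HN type (ℓ=4): μ^(1)=54; μ^(2)=15; μ^(3)=-35/2; μ^(4)=-24

((0, 1, 0, 0, 0); (2, 0, 0, 0, 3); (0, 0, 3, 3, 0); (0, 0, 0, 1, 0))


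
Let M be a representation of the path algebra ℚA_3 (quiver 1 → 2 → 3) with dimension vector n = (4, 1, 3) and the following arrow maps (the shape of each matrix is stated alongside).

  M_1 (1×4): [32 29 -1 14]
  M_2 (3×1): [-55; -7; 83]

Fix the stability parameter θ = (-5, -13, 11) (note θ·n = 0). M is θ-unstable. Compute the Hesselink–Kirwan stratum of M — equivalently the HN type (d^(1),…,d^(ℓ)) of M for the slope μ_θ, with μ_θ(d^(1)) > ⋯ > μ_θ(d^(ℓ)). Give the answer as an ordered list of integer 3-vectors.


Barcode: M ≅ I[1,1]^3, I[1,3], I[3,3]^2. HN layers by μ_θ (3 steps, strictly decreasing):
  μ^(1)=11; μ^(2)=-5; μ^(3)=-9

((0, 0, 3); (3, 0, 0); (1, 1, 0))


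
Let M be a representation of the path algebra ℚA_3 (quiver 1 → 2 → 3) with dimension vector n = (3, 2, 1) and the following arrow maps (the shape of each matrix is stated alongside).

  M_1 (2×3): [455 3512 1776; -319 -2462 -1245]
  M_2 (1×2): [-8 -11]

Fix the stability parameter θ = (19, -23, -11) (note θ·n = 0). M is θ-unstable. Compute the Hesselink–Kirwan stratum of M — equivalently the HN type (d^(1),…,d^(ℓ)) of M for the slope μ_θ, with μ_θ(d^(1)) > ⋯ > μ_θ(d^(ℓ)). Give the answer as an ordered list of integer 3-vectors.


Barcode: M ≅ I[1,1], I[1,2], I[1,3]. HN layers by μ_θ (3 steps, strictly decreasing):
  μ^(1)=19; μ^(2)=-2; μ^(3)=-5

((1, 0, 0); (1, 1, 0); (1, 1, 1))


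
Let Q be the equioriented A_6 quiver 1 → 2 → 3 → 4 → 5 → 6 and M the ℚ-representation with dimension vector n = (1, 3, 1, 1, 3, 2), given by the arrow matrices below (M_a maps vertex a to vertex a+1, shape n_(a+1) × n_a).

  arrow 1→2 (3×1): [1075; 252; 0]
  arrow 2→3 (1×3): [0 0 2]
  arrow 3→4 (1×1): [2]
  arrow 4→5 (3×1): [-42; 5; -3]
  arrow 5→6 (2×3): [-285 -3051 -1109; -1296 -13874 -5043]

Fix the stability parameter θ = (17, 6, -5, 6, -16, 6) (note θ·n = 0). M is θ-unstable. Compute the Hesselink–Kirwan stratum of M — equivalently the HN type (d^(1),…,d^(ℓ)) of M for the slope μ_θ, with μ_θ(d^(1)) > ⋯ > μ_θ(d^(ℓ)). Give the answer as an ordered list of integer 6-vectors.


Interval decomposition of M: I[1,2], I[2,2], I[2,6], I[5,5], I[5,6].
HN type (ℓ=4): μ^(1)=23/2; μ^(2)=6; μ^(3)=-9/4; μ^(4)=-16

((1, 1, 0, 0, 0, 0); (0, 1, 0, 0, 0, 2); (0, 1, 1, 1, 1, 0); (0, 0, 0, 0, 2, 0))


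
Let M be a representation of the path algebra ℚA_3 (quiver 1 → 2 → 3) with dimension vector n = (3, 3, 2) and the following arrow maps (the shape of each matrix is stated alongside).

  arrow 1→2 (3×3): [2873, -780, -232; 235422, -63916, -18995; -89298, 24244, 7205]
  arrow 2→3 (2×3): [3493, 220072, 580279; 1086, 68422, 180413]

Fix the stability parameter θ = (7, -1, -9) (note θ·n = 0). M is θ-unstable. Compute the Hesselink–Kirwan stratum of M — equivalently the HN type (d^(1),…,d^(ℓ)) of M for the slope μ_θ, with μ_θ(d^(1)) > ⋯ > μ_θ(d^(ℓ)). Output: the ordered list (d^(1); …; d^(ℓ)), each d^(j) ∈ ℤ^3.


Barcode: M ≅ I[1,1], I[1,3]^2, I[2,2]. HN layers by μ_θ (2 steps, strictly decreasing):
  μ^(1)=7; μ^(2)=-1

((1, 0, 0); (2, 3, 2))


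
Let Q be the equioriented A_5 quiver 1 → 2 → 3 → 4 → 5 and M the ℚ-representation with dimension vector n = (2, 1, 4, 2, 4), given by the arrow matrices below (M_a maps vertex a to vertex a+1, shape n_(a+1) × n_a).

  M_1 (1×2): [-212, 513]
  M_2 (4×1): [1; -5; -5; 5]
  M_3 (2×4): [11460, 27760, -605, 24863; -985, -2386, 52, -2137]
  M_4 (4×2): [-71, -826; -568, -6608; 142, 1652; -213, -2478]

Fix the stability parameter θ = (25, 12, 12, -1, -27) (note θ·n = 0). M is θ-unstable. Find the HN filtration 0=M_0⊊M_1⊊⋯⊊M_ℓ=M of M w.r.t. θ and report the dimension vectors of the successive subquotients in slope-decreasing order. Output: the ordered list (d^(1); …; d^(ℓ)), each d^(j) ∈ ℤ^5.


Interval decomposition of M: I[1,1], I[1,3], I[3,3], I[3,4], I[3,5], I[5,5]^3.
HN type (ℓ=6): μ^(1)=25; μ^(2)=49/3; μ^(3)=12; μ^(4)=11/2; μ^(5)=-16/3; μ^(6)=-27

((1, 0, 0, 0, 0); (1, 1, 1, 0, 0); (0, 0, 1, 0, 0); (0, 0, 1, 1, 0); (0, 0, 1, 1, 1); (0, 0, 0, 0, 3))


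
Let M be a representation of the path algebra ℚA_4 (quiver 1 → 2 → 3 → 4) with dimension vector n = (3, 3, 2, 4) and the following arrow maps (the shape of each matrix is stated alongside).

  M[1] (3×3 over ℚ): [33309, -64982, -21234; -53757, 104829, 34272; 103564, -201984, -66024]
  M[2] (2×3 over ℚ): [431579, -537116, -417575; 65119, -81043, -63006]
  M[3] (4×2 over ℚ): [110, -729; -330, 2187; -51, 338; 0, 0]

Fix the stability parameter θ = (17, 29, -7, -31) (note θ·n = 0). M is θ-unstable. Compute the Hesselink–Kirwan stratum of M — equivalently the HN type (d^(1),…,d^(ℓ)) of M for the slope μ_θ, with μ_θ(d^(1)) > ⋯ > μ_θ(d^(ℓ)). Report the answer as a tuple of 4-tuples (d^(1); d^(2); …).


Interval decomposition of M: I[1,1], I[1,4]^2, I[2,2], I[4,4]^2.
HN type (ℓ=4): μ^(1)=29; μ^(2)=17; μ^(3)=2; μ^(4)=-31

((0, 1, 0, 0); (1, 0, 0, 0); (2, 2, 2, 2); (0, 0, 0, 2))


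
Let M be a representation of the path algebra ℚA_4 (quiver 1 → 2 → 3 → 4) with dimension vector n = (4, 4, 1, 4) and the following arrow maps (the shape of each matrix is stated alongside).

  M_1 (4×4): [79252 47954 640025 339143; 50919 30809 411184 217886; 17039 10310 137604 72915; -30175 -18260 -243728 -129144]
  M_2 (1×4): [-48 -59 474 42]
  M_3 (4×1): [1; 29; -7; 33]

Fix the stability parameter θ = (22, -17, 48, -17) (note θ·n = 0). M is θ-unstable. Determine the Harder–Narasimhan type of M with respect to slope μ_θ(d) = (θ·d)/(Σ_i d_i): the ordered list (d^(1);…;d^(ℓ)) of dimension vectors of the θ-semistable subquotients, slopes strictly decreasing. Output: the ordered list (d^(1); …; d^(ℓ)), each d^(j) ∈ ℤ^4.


Interval decomposition of M: I[1,2]^3, I[1,4], I[4,4]^3.
HN type (ℓ=3): μ^(1)=31/2; μ^(2)=5/2; μ^(3)=-17

((0, 0, 1, 1); (4, 4, 0, 0); (0, 0, 0, 3))


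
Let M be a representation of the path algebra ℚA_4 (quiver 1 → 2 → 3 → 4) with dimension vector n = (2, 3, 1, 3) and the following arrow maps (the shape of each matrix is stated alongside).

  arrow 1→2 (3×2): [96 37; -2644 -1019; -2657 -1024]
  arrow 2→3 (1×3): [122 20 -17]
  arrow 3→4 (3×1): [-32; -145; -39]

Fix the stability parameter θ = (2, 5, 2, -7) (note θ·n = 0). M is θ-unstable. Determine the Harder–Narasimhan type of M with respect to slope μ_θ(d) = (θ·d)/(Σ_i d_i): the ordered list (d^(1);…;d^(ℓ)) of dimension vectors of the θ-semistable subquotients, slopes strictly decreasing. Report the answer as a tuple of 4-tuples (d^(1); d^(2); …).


Interval decomposition of M: I[1,2], I[1,4], I[2,2], I[4,4]^2.
HN type (ℓ=4): μ^(1)=5; μ^(2)=2; μ^(3)=1/2; μ^(4)=-7

((0, 2, 0, 0); (1, 0, 0, 0); (1, 1, 1, 1); (0, 0, 0, 2))


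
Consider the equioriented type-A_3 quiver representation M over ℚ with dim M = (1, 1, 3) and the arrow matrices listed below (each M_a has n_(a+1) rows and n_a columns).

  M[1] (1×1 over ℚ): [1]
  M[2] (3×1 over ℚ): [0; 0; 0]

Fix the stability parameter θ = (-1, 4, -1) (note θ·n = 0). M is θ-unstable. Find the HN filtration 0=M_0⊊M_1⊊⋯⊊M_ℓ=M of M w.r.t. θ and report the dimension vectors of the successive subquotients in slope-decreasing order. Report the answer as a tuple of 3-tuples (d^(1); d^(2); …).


Barcode: M ≅ I[1,2], I[3,3]^3. HN layers by μ_θ (2 steps, strictly decreasing):
  μ^(1)=4; μ^(2)=-1

((0, 1, 0); (1, 0, 3))


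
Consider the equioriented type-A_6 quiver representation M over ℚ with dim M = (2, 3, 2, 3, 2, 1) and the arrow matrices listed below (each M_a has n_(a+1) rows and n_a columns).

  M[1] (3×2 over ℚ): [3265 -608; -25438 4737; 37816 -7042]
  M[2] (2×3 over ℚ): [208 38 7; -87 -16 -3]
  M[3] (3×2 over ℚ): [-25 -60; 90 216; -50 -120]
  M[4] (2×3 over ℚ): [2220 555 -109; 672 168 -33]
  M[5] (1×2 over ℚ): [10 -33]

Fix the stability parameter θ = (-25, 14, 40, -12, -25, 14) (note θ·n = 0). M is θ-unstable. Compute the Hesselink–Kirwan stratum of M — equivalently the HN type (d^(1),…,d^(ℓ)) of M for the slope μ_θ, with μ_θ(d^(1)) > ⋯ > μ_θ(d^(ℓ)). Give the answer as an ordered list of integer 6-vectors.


Interval decomposition of M: I[1,2], I[1,3], I[2,6], I[4,4], I[4,5].
HN type (ℓ=6): μ^(1)=40; μ^(2)=14; μ^(3)=17/4; μ^(4)=-12; μ^(5)=-37/2; μ^(6)=-25

((0, 0, 1, 0, 0, 0); (0, 2, 0, 0, 0, 1); (0, 1, 1, 1, 1, 0); (0, 0, 0, 1, 0, 0); (0, 0, 0, 1, 1, 0); (2, 0, 0, 0, 0, 0))


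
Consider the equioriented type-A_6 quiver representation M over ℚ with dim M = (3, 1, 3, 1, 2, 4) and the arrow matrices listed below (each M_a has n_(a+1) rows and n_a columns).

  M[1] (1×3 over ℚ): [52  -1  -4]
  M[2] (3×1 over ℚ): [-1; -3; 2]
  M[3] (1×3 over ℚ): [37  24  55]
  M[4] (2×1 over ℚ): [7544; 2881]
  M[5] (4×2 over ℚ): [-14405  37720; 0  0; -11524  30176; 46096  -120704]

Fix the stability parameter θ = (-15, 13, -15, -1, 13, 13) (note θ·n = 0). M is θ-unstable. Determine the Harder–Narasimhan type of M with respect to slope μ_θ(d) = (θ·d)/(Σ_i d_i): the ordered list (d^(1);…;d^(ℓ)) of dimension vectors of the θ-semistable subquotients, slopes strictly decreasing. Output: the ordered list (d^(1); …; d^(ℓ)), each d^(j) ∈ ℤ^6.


Barcode: M ≅ I[1,1]^2, I[1,5], I[3,3]^2, I[5,6], I[6,6]^3. HN layers by μ_θ (3 steps, strictly decreasing):
  μ^(1)=13; μ^(2)=-1; μ^(3)=-15

((0, 0, 0, 0, 2, 4); (0, 1, 1, 1, 0, 0); (3, 0, 2, 0, 0, 0))


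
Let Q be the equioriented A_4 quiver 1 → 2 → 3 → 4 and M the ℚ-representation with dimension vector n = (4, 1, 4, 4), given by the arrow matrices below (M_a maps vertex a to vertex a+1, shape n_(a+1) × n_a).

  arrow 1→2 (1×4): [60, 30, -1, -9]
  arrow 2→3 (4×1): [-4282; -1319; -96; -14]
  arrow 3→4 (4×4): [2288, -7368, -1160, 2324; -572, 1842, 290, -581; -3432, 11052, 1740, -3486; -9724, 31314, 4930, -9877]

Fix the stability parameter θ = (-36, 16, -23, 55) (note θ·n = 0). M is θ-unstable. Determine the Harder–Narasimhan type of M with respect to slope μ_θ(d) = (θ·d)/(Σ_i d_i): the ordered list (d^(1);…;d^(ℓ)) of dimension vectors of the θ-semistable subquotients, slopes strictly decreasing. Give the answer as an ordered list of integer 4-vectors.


Barcode: M ≅ I[1,1]^3, I[1,3], I[3,3]^2, I[3,4], I[4,4]^3. HN layers by μ_θ (4 steps, strictly decreasing):
  μ^(1)=55; μ^(2)=-7/2; μ^(3)=-23; μ^(4)=-36

((0, 0, 0, 4); (0, 1, 1, 0); (0, 0, 3, 0); (4, 0, 0, 0))


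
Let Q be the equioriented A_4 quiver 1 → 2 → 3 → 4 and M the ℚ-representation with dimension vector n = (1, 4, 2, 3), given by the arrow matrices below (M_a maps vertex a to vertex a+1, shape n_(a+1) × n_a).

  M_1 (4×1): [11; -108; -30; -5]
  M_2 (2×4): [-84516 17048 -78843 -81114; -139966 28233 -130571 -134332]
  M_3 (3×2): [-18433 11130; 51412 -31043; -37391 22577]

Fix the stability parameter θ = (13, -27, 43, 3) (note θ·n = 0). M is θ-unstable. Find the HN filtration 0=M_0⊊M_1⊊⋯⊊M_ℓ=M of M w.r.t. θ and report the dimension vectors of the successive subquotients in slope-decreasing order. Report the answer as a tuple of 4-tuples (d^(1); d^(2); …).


Via rank(M_{q-1}∘⋯∘M_p): M ≅ I[1,2], I[2,2], I[2,4]^2, I[4,4].
μ_θ-semistable layers: μ^(1)=23; μ^(2)=3; μ^(3)=-7; μ^(4)=-27

((0, 0, 2, 2); (0, 0, 0, 1); (1, 1, 0, 0); (0, 3, 0, 0))


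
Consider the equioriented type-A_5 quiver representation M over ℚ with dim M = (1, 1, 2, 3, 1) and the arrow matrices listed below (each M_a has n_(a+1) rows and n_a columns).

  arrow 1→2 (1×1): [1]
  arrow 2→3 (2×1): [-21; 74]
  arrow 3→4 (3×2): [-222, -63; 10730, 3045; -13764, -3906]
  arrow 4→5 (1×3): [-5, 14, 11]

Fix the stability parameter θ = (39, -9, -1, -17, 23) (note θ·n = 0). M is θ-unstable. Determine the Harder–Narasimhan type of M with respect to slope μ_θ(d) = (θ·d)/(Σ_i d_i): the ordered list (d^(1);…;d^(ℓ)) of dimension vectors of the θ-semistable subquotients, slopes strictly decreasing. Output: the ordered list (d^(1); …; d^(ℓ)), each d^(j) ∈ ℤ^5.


Barcode: M ≅ I[1,3], I[3,5], I[4,4]^2. HN layers by μ_θ (4 steps, strictly decreasing):
  μ^(1)=23; μ^(2)=29/3; μ^(3)=-9; μ^(4)=-17

((0, 0, 0, 0, 1); (1, 1, 1, 0, 0); (0, 0, 1, 1, 0); (0, 0, 0, 2, 0))


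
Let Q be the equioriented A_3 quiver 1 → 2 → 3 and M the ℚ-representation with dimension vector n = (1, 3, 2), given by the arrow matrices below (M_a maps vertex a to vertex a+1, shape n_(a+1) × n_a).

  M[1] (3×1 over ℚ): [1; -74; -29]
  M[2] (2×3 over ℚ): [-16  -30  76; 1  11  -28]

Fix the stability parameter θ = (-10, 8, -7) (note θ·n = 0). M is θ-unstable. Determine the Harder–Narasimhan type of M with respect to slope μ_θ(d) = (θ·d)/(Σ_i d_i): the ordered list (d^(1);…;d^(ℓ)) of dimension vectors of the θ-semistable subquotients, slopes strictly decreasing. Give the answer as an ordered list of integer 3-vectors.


Via rank(M_{q-1}∘⋯∘M_p): M ≅ I[1,3], I[2,2], I[2,3].
μ_θ-semistable layers: μ^(1)=8; μ^(2)=1/2; μ^(3)=-10

((0, 1, 0); (0, 2, 2); (1, 0, 0))


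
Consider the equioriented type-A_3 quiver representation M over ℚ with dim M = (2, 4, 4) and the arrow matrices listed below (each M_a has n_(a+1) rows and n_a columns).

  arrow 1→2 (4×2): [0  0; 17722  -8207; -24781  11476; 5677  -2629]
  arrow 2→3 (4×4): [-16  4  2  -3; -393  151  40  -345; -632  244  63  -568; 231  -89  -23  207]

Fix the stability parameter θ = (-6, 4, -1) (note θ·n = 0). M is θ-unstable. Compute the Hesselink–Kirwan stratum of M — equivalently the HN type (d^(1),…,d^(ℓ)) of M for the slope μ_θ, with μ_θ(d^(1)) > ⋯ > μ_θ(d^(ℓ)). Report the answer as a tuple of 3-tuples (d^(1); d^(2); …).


Via rank(M_{q-1}∘⋯∘M_p): M ≅ I[1,3]^2, I[2,3]^2.
μ_θ-semistable layers: μ^(1)=3/2; μ^(2)=-6

((0, 4, 4); (2, 0, 0))


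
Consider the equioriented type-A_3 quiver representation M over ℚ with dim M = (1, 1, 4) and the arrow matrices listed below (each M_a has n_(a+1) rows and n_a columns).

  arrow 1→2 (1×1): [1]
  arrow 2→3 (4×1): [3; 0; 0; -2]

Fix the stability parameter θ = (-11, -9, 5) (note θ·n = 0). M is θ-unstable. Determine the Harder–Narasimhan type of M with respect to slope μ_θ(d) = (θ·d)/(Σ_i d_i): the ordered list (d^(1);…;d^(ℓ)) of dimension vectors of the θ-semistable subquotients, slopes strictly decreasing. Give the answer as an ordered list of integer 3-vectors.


Via rank(M_{q-1}∘⋯∘M_p): M ≅ I[1,3], I[3,3]^3.
μ_θ-semistable layers: μ^(1)=5; μ^(2)=-9; μ^(3)=-11

((0, 0, 4); (0, 1, 0); (1, 0, 0))
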